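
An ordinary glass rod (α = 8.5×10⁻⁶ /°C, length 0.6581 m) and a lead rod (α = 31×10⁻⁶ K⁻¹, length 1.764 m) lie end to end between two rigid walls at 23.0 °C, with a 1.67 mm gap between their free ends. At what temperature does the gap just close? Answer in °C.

α₁L₁ = 5.59385×10⁻⁶ m/K, α₂L₂ = 5.4684×10⁻⁵ m/K → total 6.027785×10⁻⁵ m/K
ΔT = g/(α₁L₁+α₂L₂) = 1.67×10⁻³ / 6.027785×10⁻⁵ = 27.705 K
T = 23.0 + 27.705 = 50.705 °C

T = 50.7 °C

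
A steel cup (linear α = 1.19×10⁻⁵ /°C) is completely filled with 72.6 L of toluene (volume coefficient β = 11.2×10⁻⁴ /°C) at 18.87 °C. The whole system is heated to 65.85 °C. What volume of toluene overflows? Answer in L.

3.70 L

The cup also expands: β_container ≈ 3α = 3.57×10⁻⁵ /K
Net overflow = V₀(β_liq − 3α_cont)ΔT
β − 3α = 1.12×10⁻³ − 3.57×10⁻⁵ = 1.0843×10⁻³ /K; ΔT = 46.98 K
ΔV = 72.6 × 1.0843×10⁻³ × 46.98 = 3.70 L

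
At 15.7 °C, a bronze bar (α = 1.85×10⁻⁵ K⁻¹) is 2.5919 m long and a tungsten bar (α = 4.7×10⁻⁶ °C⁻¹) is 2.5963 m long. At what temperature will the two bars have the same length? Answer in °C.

T = 138.8 °C

L₁(1 + α₁ΔT) = L₂(1 + α₂ΔT) ⇒ ΔT = (L₂ − L₁)/(α₁L₁ − α₂L₂)
L₂ − L₁ = 2.5963 − 2.5919 = 4.40×10⁻³ m
α₁L₁ − α₂L₂ = 1.85×10⁻⁵×2.5919 − 4.7×10⁻⁶×2.5963 = 3.574754×10⁻⁵ m/K
ΔT = 4.40×10⁻³ / 3.574754×10⁻⁵ = 123.085 K
T = 15.7 + 123.085 = 138.785 °C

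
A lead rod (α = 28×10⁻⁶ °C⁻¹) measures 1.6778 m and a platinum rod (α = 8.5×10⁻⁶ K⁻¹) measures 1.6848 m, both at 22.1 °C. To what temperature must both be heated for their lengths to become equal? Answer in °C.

L₁(1 + α₁ΔT) = L₂(1 + α₂ΔT) ⇒ ΔT = (L₂ − L₁)/(α₁L₁ − α₂L₂)
L₂ − L₁ = 1.6848 − 1.6778 = 7.00×10⁻³ m
α₁L₁ − α₂L₂ = 28×10⁻⁶×1.6778 − 8.5×10⁻⁶×1.6848 = 3.26576×10⁻⁵ m/K
ΔT = 7.00×10⁻³ / 3.26576×10⁻⁵ = 214.345 K
T = 22.1 + 214.345 = 236.445 °C

T = 236.4 °C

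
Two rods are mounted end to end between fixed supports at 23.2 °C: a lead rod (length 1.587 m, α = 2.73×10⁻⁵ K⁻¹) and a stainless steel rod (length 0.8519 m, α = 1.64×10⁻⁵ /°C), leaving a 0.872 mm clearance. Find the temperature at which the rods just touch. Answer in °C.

T = 38.4 °C

α₁L₁ = 4.33251×10⁻⁵ m/K, α₂L₂ = 1.397116×10⁻⁵ m/K → total 5.729626×10⁻⁵ m/K
ΔT = g/(α₁L₁+α₂L₂) = 8.72×10⁻⁴ / 5.729626×10⁻⁵ = 15.219 K
T = 23.2 + 15.219 = 38.419 °C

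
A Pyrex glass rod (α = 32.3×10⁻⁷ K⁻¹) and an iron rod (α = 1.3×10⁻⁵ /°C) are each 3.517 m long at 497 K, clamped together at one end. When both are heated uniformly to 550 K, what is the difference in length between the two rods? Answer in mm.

ΔT = 53 K
Pyrex glass: ΔL = 32.3×10⁻⁷ × 3.517 m × 53 = 6.0208×10⁻⁴ m = 0.60208 mm
iron: ΔL = 1.3×10⁻⁵ × 3.517 m × 53 = 2.4232×10⁻³ m = 2.4232 mm
difference = 2.4232 − 0.60208 = 1.82112 mm

1.82 mm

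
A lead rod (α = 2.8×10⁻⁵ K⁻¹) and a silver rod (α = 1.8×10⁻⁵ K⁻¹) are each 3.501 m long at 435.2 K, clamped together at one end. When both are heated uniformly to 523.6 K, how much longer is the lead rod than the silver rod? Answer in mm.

ΔT = 88.4 K
lead: ΔL = 2.8×10⁻⁵ × 3.501 m × 88.4 = 8.6657×10⁻³ m = 8.6657 mm
silver: ΔL = 1.8×10⁻⁵ × 3.501 m × 88.4 = 5.5708×10⁻³ m = 5.5708 mm
difference = 8.6657 − 5.5708 = 3.0949 mm

3.09 mm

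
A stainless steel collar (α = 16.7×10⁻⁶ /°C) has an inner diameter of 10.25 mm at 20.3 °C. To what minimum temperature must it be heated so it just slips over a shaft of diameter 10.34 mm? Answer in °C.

Required Δd = 10.34 − 10.25 = 0.09 mm
Δd = αd₀ΔT ⇒ ΔT = Δd/(αd₀) = 0.09 / (16.7×10⁻⁶ × 10.25) = 525.78 K
T_min = 20.3 + 525.78 = 546.08 °C

T = 546 °C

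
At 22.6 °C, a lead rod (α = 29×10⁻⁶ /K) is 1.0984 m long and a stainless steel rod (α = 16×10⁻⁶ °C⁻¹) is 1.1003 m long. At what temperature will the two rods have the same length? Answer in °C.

L₁(1 + α₁ΔT) = L₂(1 + α₂ΔT) ⇒ ΔT = (L₂ − L₁)/(α₁L₁ − α₂L₂)
L₂ − L₁ = 1.1003 − 1.0984 = 1.90×10⁻³ m
α₁L₁ − α₂L₂ = 29×10⁻⁶×1.0984 − 16×10⁻⁶×1.1003 = 1.42488×10⁻⁵ m/K
ΔT = 1.90×10⁻³ / 1.42488×10⁻⁵ = 133.345 K
T = 22.6 + 133.345 = 155.945 °C

T = 155.9 °C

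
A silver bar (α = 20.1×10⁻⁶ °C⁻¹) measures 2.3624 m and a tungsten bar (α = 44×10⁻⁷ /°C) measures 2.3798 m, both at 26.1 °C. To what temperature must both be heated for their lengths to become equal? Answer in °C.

Equal length when α₁L₁ΔT − α₂L₂ΔT = L₂ − L₁ = 1.74×10⁻² m
α₁L₁ = 4.748424×10⁻⁵, α₂L₂ = 1.047112×10⁻⁵ → Δ(αL) = 3.701312×10⁻⁵ m/K
ΔT = 1.74×10⁻² / 3.701312×10⁻⁵ = 470.104 K, so T = 26.1 + 470.104 = 496.204 °C

T = 496.2 °C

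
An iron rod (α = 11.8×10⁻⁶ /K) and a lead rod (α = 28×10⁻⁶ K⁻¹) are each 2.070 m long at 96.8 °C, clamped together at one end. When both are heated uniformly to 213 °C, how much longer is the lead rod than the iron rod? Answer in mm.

3.90 mm

ΔT = 116.2 K
iron: ΔL = 11.8×10⁻⁶ × 2.070 m × 116.2 = 2.8383×10⁻³ m = 2.8383 mm
lead: ΔL = 28×10⁻⁶ × 2.070 m × 116.2 = 6.7350×10⁻³ m = 6.7350 mm
difference = 6.7350 − 2.8383 = 3.8967 mm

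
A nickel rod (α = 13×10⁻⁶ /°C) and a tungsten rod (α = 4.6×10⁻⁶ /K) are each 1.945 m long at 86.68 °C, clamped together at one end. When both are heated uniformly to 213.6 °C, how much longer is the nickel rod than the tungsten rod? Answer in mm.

ΔT = 126.92 K
nickel: ΔL = 13×10⁻⁶ × 1.945 m × 126.92 = 3.2092×10⁻³ m = 3.2092 mm
tungsten: ΔL = 4.6×10⁻⁶ × 1.945 m × 126.92 = 1.1356×10⁻³ m = 1.1356 mm
difference = 3.2092 − 1.1356 = 2.0736 mm

2.07 mm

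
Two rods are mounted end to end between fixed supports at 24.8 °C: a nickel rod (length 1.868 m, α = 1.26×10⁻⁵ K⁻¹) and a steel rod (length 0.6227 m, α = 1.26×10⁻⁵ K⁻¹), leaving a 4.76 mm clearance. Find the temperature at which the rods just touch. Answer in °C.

T = 176 °C

α₁L₁ = 2.35368×10⁻⁵ m/K, α₂L₂ = 7.84602×10⁻⁶ m/K → total 3.138282×10⁻⁵ m/K
ΔT = g/(α₁L₁+α₂L₂) = 4.76×10⁻³ / 3.138282×10⁻⁵ = 151.68 K
T = 24.8 + 151.68 = 176.48 °C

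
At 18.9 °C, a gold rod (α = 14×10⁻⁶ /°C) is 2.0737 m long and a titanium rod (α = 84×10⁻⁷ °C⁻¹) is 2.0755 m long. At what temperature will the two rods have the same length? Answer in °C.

L₁(1 + α₁ΔT) = L₂(1 + α₂ΔT) ⇒ ΔT = (L₂ − L₁)/(α₁L₁ − α₂L₂)
L₂ − L₁ = 2.0755 − 2.0737 = 1.80×10⁻³ m
α₁L₁ − α₂L₂ = 14×10⁻⁶×2.0737 − 84×10⁻⁷×2.0755 = 1.15976×10⁻⁵ m/K
ΔT = 1.80×10⁻³ / 1.15976×10⁻⁵ = 155.205 K
T = 18.9 + 155.205 = 174.105 °C

T = 174.1 °C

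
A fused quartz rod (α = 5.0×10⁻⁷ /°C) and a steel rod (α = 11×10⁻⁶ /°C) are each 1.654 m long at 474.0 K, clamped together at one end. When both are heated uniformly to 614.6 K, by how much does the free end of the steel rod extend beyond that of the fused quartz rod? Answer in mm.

2.44 mm

ΔT = 140.6 K
fused quartz: ΔL = 5.0×10⁻⁷ × 1.654 m × 140.6 = 1.1628×10⁻⁴ m = 0.11628 mm
steel: ΔL = 11×10⁻⁶ × 1.654 m × 140.6 = 2.5581×10⁻³ m = 2.5581 mm
difference = 2.5581 − 0.11628 = 2.44182 mm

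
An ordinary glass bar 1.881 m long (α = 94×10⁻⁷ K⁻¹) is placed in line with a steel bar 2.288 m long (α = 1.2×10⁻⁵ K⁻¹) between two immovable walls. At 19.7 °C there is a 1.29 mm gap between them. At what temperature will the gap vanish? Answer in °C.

α₁L₁ = 1.76814×10⁻⁵ m/K, α₂L₂ = 2.7456×10⁻⁵ m/K → total 4.51374×10⁻⁵ m/K
ΔT = g/(α₁L₁+α₂L₂) = 1.29×10⁻³ / 4.51374×10⁻⁵ = 28.579 K
T = 19.7 + 28.579 = 48.279 °C

T = 48.3 °C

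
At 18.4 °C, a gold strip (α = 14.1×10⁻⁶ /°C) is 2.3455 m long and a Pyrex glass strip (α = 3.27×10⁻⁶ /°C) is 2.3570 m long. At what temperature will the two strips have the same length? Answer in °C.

T = 471.8 °C

Equal length when α₁L₁ΔT − α₂L₂ΔT = L₂ − L₁ = 1.15×10⁻² m
α₁L₁ = 3.307155×10⁻⁵, α₂L₂ = 7.70739×10⁻⁶ → Δ(αL) = 2.536416×10⁻⁵ m/K
ΔT = 1.15×10⁻² / 2.536416×10⁻⁵ = 453.396 K, so T = 18.4 + 453.396 = 471.796 °C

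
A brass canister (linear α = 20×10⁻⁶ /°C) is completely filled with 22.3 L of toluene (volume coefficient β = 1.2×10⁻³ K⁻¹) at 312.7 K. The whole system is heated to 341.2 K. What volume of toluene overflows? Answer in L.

The canister also expands: β_container ≈ 3α = 6.0×10⁻⁵ /K
Net overflow = V₀(β_liq − 3α_cont)ΔT
β − 3α = 1.20×10⁻³ − 6.0×10⁻⁵ = 1.14×10⁻³ /K; ΔT = 28.5 K
ΔV = 22.3 × 1.14×10⁻³ × 28.5 = 0.725 L

0.725 L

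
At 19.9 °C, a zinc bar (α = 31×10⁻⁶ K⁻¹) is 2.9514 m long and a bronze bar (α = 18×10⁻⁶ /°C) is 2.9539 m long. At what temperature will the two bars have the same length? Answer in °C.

L₁(1 + α₁ΔT) = L₂(1 + α₂ΔT) ⇒ ΔT = (L₂ − L₁)/(α₁L₁ − α₂L₂)
L₂ − L₁ = 2.9539 − 2.9514 = 2.50×10⁻³ m
α₁L₁ − α₂L₂ = 31×10⁻⁶×2.9514 − 18×10⁻⁶×2.9539 = 3.83232×10⁻⁵ m/K
ΔT = 2.50×10⁻³ / 3.83232×10⁻⁵ = 65.2346 K
T = 19.9 + 65.2346 = 85.1346 °C

T = 85.13 °C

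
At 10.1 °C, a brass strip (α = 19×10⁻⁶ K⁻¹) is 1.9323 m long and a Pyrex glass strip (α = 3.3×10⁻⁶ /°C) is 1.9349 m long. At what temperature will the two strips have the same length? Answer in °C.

L₁(1 + α₁ΔT) = L₂(1 + α₂ΔT) ⇒ ΔT = (L₂ − L₁)/(α₁L₁ − α₂L₂)
L₂ − L₁ = 1.9349 − 1.9323 = 2.60×10⁻³ m
α₁L₁ − α₂L₂ = 19×10⁻⁶×1.9323 − 3.3×10⁻⁶×1.9349 = 3.032853×10⁻⁵ m/K
ΔT = 2.60×10⁻³ / 3.032853×10⁻⁵ = 85.7279 K
T = 10.1 + 85.7279 = 95.8279 °C

T = 95.83 °C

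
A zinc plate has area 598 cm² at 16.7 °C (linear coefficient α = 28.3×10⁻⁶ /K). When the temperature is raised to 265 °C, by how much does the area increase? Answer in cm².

ΔA = 8.40 cm²

Area coefficient ≈ 2α; |ΔT| = 248.3 K
ΔA = 2αA₀ΔT = 2(28.3×10⁻⁶)(598)(248.3) = 8.40 cm²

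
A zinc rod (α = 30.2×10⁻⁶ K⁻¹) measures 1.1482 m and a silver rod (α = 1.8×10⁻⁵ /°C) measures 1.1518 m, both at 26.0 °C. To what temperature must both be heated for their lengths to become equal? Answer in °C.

T = 284.2 °C

L₁(1 + α₁ΔT) = L₂(1 + α₂ΔT) ⇒ ΔT = (L₂ − L₁)/(α₁L₁ − α₂L₂)
L₂ − L₁ = 1.1518 − 1.1482 = 3.60×10⁻³ m
α₁L₁ − α₂L₂ = 30.2×10⁻⁶×1.1482 − 1.8×10⁻⁵×1.1518 = 1.394324×10⁻⁵ m/K
ΔT = 3.60×10⁻³ / 1.394324×10⁻⁵ = 258.190 K
T = 26.0 + 258.190 = 284.190 °C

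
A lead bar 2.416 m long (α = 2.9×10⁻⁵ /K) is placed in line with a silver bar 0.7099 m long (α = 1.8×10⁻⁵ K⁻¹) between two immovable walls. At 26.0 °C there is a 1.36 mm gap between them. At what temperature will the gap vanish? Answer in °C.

T = 42.4 °C

α₁L₁ = 7.0064×10⁻⁵ m/K, α₂L₂ = 1.27782×10⁻⁵ m/K → total 8.28422×10⁻⁵ m/K
ΔT = g/(α₁L₁+α₂L₂) = 1.36×10⁻³ / 8.28422×10⁻⁵ = 16.417 K
T = 26.0 + 16.417 = 42.417 °C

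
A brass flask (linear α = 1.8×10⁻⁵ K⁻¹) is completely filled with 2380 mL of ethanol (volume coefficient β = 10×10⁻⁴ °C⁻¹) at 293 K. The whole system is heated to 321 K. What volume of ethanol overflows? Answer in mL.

The flask also expands: β_container ≈ 3α = 5.4×10⁻⁵ /K
Net overflow = V₀(β_liq − 3α_cont)ΔT
β − 3α = 1.00×10⁻³ − 5.4×10⁻⁵ = 9.46×10⁻⁴ /K; ΔT = 28 K
ΔV = 2380 × 9.46×10⁻⁴ × 28 = 63.0 mL

63.0 mL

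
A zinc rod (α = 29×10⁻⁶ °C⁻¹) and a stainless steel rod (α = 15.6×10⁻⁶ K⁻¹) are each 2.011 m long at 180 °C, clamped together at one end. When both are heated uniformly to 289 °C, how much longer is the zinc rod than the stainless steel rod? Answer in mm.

ΔT = 109 K
zinc: ΔL = 29×10⁻⁶ × 2.011 m × 109 = 6.3568×10⁻³ m = 6.3568 mm
stainless steel: ΔL = 15.6×10⁻⁶ × 2.011 m × 109 = 3.4195×10⁻³ m = 3.4195 mm
difference = 6.3568 − 3.4195 = 2.9373 mm

2.94 mm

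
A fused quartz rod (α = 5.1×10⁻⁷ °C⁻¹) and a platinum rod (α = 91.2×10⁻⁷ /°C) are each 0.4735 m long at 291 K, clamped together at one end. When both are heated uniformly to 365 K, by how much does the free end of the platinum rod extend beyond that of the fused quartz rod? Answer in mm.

0.302 mm

ΔT = 74 K
fused quartz: ΔL = 5.1×10⁻⁷ × 0.4735 m × 74 = 1.7870×10⁻⁵ m = 0.017870 mm
platinum: ΔL = 91.2×10⁻⁷ × 0.4735 m × 74 = 3.1956×10⁻⁴ m = 0.31956 mm
difference = 0.31956 − 0.017870 = 0.30169 mm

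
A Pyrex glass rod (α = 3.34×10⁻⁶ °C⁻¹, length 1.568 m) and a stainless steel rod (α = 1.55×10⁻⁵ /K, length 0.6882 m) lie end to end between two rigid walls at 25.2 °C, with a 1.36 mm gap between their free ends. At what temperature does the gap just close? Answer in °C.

Gap closes when ΔL₁ + ΔL₂ = 1.36 mm = 1.36×10⁻³ m
(α₁L₁ + α₂L₂)ΔT = g
α₁L₁ + α₂L₂ = 3.34×10⁻⁶×1.568 + 1.55×10⁻⁵×0.6882 = 1.590422×10⁻⁵ m/K
ΔT = 1.36×10⁻³ / 1.590422×10⁻⁵ = 85.51 K
T = 25.2 + 85.51 = 110.71 °C

T = 111 °C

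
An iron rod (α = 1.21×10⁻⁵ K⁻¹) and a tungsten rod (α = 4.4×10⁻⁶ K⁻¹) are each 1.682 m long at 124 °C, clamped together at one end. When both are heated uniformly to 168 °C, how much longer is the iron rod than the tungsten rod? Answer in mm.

0.570 mm

ΔT = 44 K
iron: ΔL = 1.21×10⁻⁵ × 1.682 m × 44 = 8.9550×10⁻⁴ m = 0.89550 mm
tungsten: ΔL = 4.4×10⁻⁶ × 1.682 m × 44 = 3.2564×10⁻⁴ m = 0.32564 mm
difference = 0.89550 − 0.32564 = 0.56986 mm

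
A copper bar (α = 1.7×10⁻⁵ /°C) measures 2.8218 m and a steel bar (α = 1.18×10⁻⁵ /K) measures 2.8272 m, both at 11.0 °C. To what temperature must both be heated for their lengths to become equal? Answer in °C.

T = 380.6 °C

Equal length when α₁L₁ΔT − α₂L₂ΔT = L₂ − L₁ = 5.40×10⁻³ m
α₁L₁ = 4.79706×10⁻⁵, α₂L₂ = 3.336096×10⁻⁵ → Δ(αL) = 1.460964×10⁻⁵ m/K
ΔT = 5.40×10⁻³ / 1.460964×10⁻⁵ = 369.619 K, so T = 11.0 + 369.619 = 380.619 °C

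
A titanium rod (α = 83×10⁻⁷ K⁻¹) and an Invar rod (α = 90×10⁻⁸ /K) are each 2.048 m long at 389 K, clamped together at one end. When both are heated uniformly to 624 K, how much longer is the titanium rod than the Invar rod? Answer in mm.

3.56 mm

ΔT = 235 K
titanium: ΔL = 83×10⁻⁷ × 2.048 m × 235 = 3.9946×10⁻³ m = 3.9946 mm
Invar: ΔL = 90×10⁻⁸ × 2.048 m × 235 = 4.3315×10⁻⁴ m = 0.43315 mm
difference = 3.9946 − 0.43315 = 3.56145 mm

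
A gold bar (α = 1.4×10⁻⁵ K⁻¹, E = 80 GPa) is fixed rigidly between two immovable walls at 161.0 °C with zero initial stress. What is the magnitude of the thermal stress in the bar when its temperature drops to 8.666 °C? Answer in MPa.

Fully constrained: the free strain ε = αΔT is blocked, so σ = Eε = EαΔT.
|ΔT| = 152.334 K
σ = 80.0×10⁹ × 1.4×10⁻⁵ × 152.334 = 1.71×10⁸ Pa

σ = 171 MPa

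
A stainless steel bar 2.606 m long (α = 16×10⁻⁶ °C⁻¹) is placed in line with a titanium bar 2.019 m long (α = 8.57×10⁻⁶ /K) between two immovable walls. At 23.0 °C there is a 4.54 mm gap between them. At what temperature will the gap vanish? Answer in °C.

T = 100 °C

α₁L₁ = 4.1696×10⁻⁵ m/K, α₂L₂ = 1.730283×10⁻⁵ m/K → total 5.899883×10⁻⁵ m/K
ΔT = g/(α₁L₁+α₂L₂) = 4.54×10⁻³ / 5.899883×10⁻⁵ = 76.95 K
T = 23.0 + 76.95 = 99.95 °C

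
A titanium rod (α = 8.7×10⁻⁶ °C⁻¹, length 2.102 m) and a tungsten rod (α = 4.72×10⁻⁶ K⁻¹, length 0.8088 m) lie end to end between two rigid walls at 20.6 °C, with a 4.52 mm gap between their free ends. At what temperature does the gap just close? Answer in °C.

α₁L₁ = 1.82874×10⁻⁵ m/K, α₂L₂ = 3.817536×10⁻⁶ m/K → total 2.2104936×10⁻⁵ m/K
ΔT = g/(α₁L₁+α₂L₂) = 4.52×10⁻³ / 2.2104936×10⁻⁵ = 204.48 K
T = 20.6 + 204.48 = 225.08 °C

T = 225 °C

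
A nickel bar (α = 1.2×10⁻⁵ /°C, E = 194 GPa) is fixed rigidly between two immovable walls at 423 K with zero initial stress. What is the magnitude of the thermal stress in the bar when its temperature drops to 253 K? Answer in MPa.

σ = 396 MPa

Fully constrained: the free strain ε = αΔT is blocked, so σ = Eε = EαΔT.
|ΔT| = 170 K
σ = 194×10⁹ × 1.2×10⁻⁵ × 170 = 3.96×10⁸ Pa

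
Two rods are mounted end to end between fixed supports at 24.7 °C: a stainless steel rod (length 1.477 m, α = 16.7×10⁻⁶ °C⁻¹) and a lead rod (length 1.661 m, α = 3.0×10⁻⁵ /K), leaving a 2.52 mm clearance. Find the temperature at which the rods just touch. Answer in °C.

T = 58.5 °C

α₁L₁ = 2.46659×10⁻⁵ m/K, α₂L₂ = 4.983×10⁻⁵ m/K → total 7.44959×10⁻⁵ m/K
ΔT = g/(α₁L₁+α₂L₂) = 2.52×10⁻³ / 7.44959×10⁻⁵ = 33.827 K
T = 24.7 + 33.827 = 58.527 °C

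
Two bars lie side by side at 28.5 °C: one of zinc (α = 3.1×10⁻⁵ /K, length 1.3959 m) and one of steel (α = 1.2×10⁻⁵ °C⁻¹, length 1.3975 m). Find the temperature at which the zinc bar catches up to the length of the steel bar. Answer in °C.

L₁(1 + α₁ΔT) = L₂(1 + α₂ΔT) ⇒ ΔT = (L₂ − L₁)/(α₁L₁ − α₂L₂)
L₂ − L₁ = 1.3975 − 1.3959 = 1.60×10⁻³ m
α₁L₁ − α₂L₂ = 3.1×10⁻⁵×1.3959 − 1.2×10⁻⁵×1.3975 = 2.65029×10⁻⁵ m/K
ΔT = 1.60×10⁻³ / 2.65029×10⁻⁵ = 60.3708 K
T = 28.5 + 60.3708 = 88.8708 °C

T = 88.87 °C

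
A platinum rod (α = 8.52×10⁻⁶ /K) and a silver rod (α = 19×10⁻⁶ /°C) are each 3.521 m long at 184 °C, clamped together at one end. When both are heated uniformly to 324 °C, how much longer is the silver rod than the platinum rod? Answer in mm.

5.17 mm

ΔT = 140 K
platinum: ΔL = 8.52×10⁻⁶ × 3.521 m × 140 = 4.1998×10⁻³ m = 4.1998 mm
silver: ΔL = 19×10⁻⁶ × 3.521 m × 140 = 9.3659×10⁻³ m = 9.3659 mm
difference = 9.3659 − 4.1998 = 5.1661 mm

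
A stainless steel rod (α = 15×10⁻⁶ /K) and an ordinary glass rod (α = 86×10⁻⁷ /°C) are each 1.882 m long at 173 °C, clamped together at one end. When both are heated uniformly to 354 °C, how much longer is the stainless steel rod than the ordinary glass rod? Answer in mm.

2.18 mm

ΔT = 181 K
stainless steel: ΔL = 15×10⁻⁶ × 1.882 m × 181 = 5.1096×10⁻³ m = 5.1096 mm
ordinary glass: ΔL = 86×10⁻⁷ × 1.882 m × 181 = 2.9295×10⁻³ m = 2.9295 mm
difference = 5.1096 − 2.9295 = 2.1801 mm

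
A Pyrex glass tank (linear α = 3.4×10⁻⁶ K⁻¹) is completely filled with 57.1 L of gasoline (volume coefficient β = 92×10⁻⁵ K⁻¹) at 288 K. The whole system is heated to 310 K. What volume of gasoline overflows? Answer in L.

1.14 L

The tank also expands: β_container ≈ 3α = 1.02×10⁻⁵ /K
Net overflow = V₀(β_liq − 3α_cont)ΔT
β − 3α = 9.20×10⁻⁴ − 1.02×10⁻⁵ = 9.098×10⁻⁴ /K; ΔT = 22 K
ΔV = 57.1 × 9.098×10⁻⁴ × 22 = 1.14 L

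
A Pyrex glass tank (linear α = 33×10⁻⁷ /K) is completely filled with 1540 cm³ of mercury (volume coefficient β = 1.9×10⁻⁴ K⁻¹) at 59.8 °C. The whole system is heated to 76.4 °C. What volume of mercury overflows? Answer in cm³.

The tank also expands: β_container ≈ 3α = 9.9×10⁻⁶ /K
Net overflow = V₀(β_liq − 3α_cont)ΔT
β − 3α = 1.90×10⁻⁴ − 9.9×10⁻⁶ = 1.801×10⁻⁴ /K; ΔT = 16.6 K
ΔV = 1540 × 1.801×10⁻⁴ × 16.6 = 4.60 cm³

4.60 cm³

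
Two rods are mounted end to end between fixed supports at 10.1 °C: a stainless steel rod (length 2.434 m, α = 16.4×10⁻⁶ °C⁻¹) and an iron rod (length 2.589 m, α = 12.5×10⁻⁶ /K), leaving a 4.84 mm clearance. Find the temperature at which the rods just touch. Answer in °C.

T = 77.1 °C

α₁L₁ = 3.99176×10⁻⁵ m/K, α₂L₂ = 3.23625×10⁻⁵ m/K → total 7.22801×10⁻⁵ m/K
ΔT = g/(α₁L₁+α₂L₂) = 4.84×10⁻³ / 7.22801×10⁻⁵ = 66.962 K
T = 10.1 + 66.962 = 77.062 °C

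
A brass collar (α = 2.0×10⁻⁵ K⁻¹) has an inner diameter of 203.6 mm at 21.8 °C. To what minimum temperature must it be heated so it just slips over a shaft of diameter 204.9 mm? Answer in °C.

T = 341 °C

Required Δd = 204.9 − 203.6 = 1.3 mm
Δd = αd₀ΔT ⇒ ΔT = Δd/(αd₀) = 1.3 / (2.0×10⁻⁵ × 203.6) = 319.25 K
T_min = 21.8 + 319.25 = 341.05 °C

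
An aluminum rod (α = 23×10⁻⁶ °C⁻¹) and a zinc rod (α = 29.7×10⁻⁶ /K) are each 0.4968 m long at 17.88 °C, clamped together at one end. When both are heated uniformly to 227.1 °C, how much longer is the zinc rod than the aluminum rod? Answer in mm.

ΔT = 209.22 K
aluminum: ΔL = 23×10⁻⁶ × 0.4968 m × 209.22 = 2.3906×10⁻³ m = 2.3906 mm
zinc: ΔL = 29.7×10⁻⁶ × 0.4968 m × 209.22 = 3.0870×10⁻³ m = 3.0870 mm
difference = 3.0870 − 2.3906 = 0.6964 mm

0.696 mm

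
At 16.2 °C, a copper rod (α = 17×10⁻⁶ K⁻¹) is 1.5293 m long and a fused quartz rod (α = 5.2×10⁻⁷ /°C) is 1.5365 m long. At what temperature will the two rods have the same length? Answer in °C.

T = 301.9 °C

Equal length when α₁L₁ΔT − α₂L₂ΔT = L₂ − L₁ = 7.20×10⁻³ m
α₁L₁ = 2.59981×10⁻⁵, α₂L₂ = 7.9898×10⁻⁷ → Δ(αL) = 2.519912×10⁻⁵ m/K
ΔT = 7.20×10⁻³ / 2.519912×10⁻⁵ = 285.724 K, so T = 16.2 + 285.724 = 301.924 °C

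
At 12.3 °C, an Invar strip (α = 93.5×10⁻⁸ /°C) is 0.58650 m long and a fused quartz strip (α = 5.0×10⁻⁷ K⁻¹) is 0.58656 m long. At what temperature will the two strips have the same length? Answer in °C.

T = 247.5 °C

Equal length when α₁L₁ΔT − α₂L₂ΔT = L₂ − L₁ = 6.00×10⁻⁵ m
α₁L₁ = 5.483775×10⁻⁷, α₂L₂ = 2.9328×10⁻⁷ → Δ(αL) = 2.550975×10⁻⁷ m/K
ΔT = 6.00×10⁻⁵ / 2.550975×10⁻⁷ = 235.204 K, so T = 12.3 + 235.204 = 247.504 °C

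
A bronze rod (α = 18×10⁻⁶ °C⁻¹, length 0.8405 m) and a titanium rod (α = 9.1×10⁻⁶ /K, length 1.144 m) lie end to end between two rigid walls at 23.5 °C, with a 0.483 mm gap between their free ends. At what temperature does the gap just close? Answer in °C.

T = 42.4 °C

α₁L₁ = 1.5129×10⁻⁵ m/K, α₂L₂ = 1.04104×10⁻⁵ m/K → total 2.55394×10⁻⁵ m/K
ΔT = g/(α₁L₁+α₂L₂) = 4.83×10⁻⁴ / 2.55394×10⁻⁵ = 18.912 K
T = 23.5 + 18.912 = 42.412 °C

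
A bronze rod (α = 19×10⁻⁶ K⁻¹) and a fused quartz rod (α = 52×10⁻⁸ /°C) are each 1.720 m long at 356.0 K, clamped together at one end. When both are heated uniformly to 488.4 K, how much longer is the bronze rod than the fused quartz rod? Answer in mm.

4.21 mm

ΔT = 132.4 K
bronze: ΔL = 19×10⁻⁶ × 1.720 m × 132.4 = 4.3268×10⁻³ m = 4.3268 mm
fused quartz: ΔL = 52×10⁻⁸ × 1.720 m × 132.4 = 1.1842×10⁻⁴ m = 0.11842 mm
difference = 4.3268 − 0.11842 = 4.20838 mm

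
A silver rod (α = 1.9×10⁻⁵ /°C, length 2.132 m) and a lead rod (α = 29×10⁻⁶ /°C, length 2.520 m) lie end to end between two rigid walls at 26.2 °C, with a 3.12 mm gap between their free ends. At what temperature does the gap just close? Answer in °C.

Gap closes when ΔL₁ + ΔL₂ = 3.12 mm = 3.12×10⁻³ m
(α₁L₁ + α₂L₂)ΔT = g
α₁L₁ + α₂L₂ = 1.9×10⁻⁵×2.132 + 29×10⁻⁶×2.520 = 1.13588×10⁻⁴ m/K
ΔT = 3.12×10⁻³ / 1.13588×10⁻⁴ = 27.468 K
T = 26.2 + 27.468 = 53.668 °C

T = 53.7 °C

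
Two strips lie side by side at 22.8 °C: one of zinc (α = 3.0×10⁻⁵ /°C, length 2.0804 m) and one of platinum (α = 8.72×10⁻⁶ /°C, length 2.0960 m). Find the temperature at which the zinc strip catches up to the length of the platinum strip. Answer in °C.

T = 376.3 °C

L₁(1 + α₁ΔT) = L₂(1 + α₂ΔT) ⇒ ΔT = (L₂ − L₁)/(α₁L₁ − α₂L₂)
L₂ − L₁ = 2.0960 − 2.0804 = 1.56×10⁻² m
α₁L₁ − α₂L₂ = 3.0×10⁻⁵×2.0804 − 8.72×10⁻⁶×2.0960 = 4.413488×10⁻⁵ m/K
ΔT = 1.56×10⁻² / 4.413488×10⁻⁵ = 353.462 K
T = 22.8 + 353.462 = 376.262 °C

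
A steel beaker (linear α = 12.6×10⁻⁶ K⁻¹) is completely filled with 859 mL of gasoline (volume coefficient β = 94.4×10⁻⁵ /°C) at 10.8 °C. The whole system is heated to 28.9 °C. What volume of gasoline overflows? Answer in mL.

The beaker also expands: β_container ≈ 3α = 3.78×10⁻⁵ /K
Net overflow = V₀(β_liq − 3α_cont)ΔT
β − 3α = 9.44×10⁻⁴ − 3.78×10⁻⁵ = 9.062×10⁻⁴ /K; ΔT = 18.1 K
ΔV = 859 × 9.062×10⁻⁴ × 18.1 = 14.1 mL

14.1 mL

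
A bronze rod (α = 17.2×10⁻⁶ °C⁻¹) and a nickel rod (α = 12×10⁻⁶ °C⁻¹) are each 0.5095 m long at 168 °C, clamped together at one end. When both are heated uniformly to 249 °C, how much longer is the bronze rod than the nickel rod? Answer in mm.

ΔT = 81 K
bronze: ΔL = 17.2×10⁻⁶ × 0.5095 m × 81 = 7.0984×10⁻⁴ m = 0.70984 mm
nickel: ΔL = 12×10⁻⁶ × 0.5095 m × 81 = 4.9523×10⁻⁴ m = 0.49523 mm
difference = 0.70984 − 0.49523 = 0.21461 mm

0.215 mm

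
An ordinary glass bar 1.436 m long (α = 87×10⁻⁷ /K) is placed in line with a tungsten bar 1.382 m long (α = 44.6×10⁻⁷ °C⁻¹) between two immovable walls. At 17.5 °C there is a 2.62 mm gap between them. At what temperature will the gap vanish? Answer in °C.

T = 158 °C

α₁L₁ = 1.24932×10⁻⁵ m/K, α₂L₂ = 6.16372×10⁻⁶ m/K → total 1.865692×10⁻⁵ m/K
ΔT = g/(α₁L₁+α₂L₂) = 2.62×10⁻³ / 1.865692×10⁻⁵ = 140.43 K
T = 17.5 + 140.43 = 157.93 °C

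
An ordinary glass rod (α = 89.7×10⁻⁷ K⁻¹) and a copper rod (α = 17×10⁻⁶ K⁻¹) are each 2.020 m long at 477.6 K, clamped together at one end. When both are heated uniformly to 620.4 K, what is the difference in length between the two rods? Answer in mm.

2.32 mm

ΔT = 142.8 K
ordinary glass: ΔL = 89.7×10⁻⁷ × 2.020 m × 142.8 = 2.5875×10⁻³ m = 2.5875 mm
copper: ΔL = 17×10⁻⁶ × 2.020 m × 142.8 = 4.9038×10⁻³ m = 4.9038 mm
difference = 4.9038 − 2.5875 = 2.3163 mm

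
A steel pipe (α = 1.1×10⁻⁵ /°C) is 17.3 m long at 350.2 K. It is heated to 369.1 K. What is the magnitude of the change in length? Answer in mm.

ΔL = 3.60 mm

|ΔT| = |369.1 − 350.2| = 18.9 K
ΔL = αL₀ΔT = (1.1×10⁻⁵)(17.3)(18.9) = 3.60×10⁻³ m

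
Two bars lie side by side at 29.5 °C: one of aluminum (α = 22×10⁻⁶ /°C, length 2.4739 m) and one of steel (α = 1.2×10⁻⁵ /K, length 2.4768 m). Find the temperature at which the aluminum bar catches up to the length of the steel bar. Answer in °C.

T = 146.9 °C

L₁(1 + α₁ΔT) = L₂(1 + α₂ΔT) ⇒ ΔT = (L₂ − L₁)/(α₁L₁ − α₂L₂)
L₂ − L₁ = 2.4768 − 2.4739 = 2.90×10⁻³ m
α₁L₁ − α₂L₂ = 22×10⁻⁶×2.4739 − 1.2×10⁻⁵×2.4768 = 2.47042×10⁻⁵ m/K
ΔT = 2.90×10⁻³ / 2.47042×10⁻⁵ = 117.389 K
T = 29.5 + 117.389 = 146.889 °C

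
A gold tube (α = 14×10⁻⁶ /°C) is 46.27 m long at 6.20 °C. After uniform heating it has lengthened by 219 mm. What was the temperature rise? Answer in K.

ΔT = 338 K

ΔL = αL₀ΔT ⇒ ΔT = ΔL / (αL₀)
ΔT = 219×10⁻³ m / (14×10⁻⁶ × 46.27 m) = 338.08 K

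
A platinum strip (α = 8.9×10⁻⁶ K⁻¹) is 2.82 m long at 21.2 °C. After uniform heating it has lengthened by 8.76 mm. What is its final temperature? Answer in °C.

ΔL = αL₀ΔT ⇒ ΔT = ΔL / (αL₀)
ΔT = 8.76×10⁻³ m / (8.9×10⁻⁶ × 2.82 m) = 349.03 K
T = 21.2 + 349.03 = 370.23 °C

T = 370 °C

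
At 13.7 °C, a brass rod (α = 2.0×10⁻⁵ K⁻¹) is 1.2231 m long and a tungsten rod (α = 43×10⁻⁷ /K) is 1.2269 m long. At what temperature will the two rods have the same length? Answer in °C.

T = 211.8 °C

Equal length when α₁L₁ΔT − α₂L₂ΔT = L₂ − L₁ = 3.80×10⁻³ m
α₁L₁ = 2.4462×10⁻⁵, α₂L₂ = 5.27567×10⁻⁶ → Δ(αL) = 1.918633×10⁻⁵ m/K
ΔT = 3.80×10⁻³ / 1.918633×10⁻⁵ = 198.058 K, so T = 13.7 + 198.058 = 211.758 °C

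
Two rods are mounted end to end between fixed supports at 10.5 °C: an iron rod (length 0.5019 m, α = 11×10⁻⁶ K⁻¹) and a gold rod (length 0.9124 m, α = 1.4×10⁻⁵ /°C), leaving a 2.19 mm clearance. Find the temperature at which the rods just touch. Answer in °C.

Gap closes when ΔL₁ + ΔL₂ = 2.19 mm = 2.19×10⁻³ m
(α₁L₁ + α₂L₂)ΔT = g
α₁L₁ + α₂L₂ = 11×10⁻⁶×0.5019 + 1.4×10⁻⁵×0.9124 = 1.82945×10⁻⁵ m/K
ΔT = 2.19×10⁻³ / 1.82945×10⁻⁵ = 119.71 K
T = 10.5 + 119.71 = 130.21 °C

T = 130 °C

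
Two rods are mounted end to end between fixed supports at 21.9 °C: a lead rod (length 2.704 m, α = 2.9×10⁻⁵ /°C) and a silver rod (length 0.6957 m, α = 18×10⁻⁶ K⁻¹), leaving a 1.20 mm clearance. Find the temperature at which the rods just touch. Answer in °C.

T = 35.1 °C

α₁L₁ = 7.8416×10⁻⁵ m/K, α₂L₂ = 1.25226×10⁻⁵ m/K → total 9.09386×10⁻⁵ m/K
ΔT = g/(α₁L₁+α₂L₂) = 1.20×10⁻³ / 9.09386×10⁻⁵ = 13.196 K
T = 21.9 + 13.196 = 35.096 °C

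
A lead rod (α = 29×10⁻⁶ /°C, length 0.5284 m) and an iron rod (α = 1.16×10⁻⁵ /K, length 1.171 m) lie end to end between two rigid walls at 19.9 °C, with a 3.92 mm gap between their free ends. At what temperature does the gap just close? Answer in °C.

T = 156 °C

α₁L₁ = 1.53236×10⁻⁵ m/K, α₂L₂ = 1.35836×10⁻⁵ m/K → total 2.89072×10⁻⁵ m/K
ΔT = g/(α₁L₁+α₂L₂) = 3.92×10⁻³ / 2.89072×10⁻⁵ = 135.61 K
T = 19.9 + 135.61 = 155.51 °C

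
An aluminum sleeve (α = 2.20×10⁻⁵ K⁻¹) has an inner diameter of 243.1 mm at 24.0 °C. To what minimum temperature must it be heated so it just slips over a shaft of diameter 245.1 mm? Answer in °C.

T = 398 °C

Required Δd = 245.1 − 243.1 = 2.0 mm
Δd = αd₀ΔT ⇒ ΔT = Δd/(αd₀) = 2.0 / (2.20×10⁻⁵ × 243.1) = 373.96 K
T_min = 24.0 + 373.96 = 397.96 °C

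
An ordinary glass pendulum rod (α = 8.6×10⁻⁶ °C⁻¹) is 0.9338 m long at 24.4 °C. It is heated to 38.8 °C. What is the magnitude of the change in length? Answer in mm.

ΔL = 0.116 mm

|ΔT| = |38.8 − 24.4| = 14.4 K
ΔL = αL₀ΔT = (8.6×10⁻⁶)(0.9338)(14.4) = 1.16×10⁻⁴ m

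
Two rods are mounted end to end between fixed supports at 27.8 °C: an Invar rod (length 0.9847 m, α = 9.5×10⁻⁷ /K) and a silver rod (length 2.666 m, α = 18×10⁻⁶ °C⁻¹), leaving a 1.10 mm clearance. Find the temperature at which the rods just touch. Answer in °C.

T = 50.3 °C

α₁L₁ = 9.35465×10⁻⁷ m/K, α₂L₂ = 4.7988×10⁻⁵ m/K → total 4.8923465×10⁻⁵ m/K
ΔT = g/(α₁L₁+α₂L₂) = 1.10×10⁻³ / 4.8923465×10⁻⁵ = 22.484 K
T = 27.8 + 22.484 = 50.284 °C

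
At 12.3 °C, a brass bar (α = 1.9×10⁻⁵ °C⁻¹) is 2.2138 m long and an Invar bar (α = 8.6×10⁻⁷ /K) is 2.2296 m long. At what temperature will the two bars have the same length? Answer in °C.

T = 405.9 °C

Equal length when α₁L₁ΔT − α₂L₂ΔT = L₂ − L₁ = 1.58×10⁻² m
α₁L₁ = 4.20622×10⁻⁵, α₂L₂ = 1.917456×10⁻⁶ → Δ(αL) = 4.0144744×10⁻⁵ m/K
ΔT = 1.58×10⁻² / 4.0144744×10⁻⁵ = 393.576 K, so T = 12.3 + 393.576 = 405.876 °C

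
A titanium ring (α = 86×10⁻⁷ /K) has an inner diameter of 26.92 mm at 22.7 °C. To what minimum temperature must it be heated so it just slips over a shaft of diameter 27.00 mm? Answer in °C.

Required Δd = 27.00 − 26.92 = 0.08 mm
Δd = αd₀ΔT ⇒ ΔT = Δd/(αd₀) = 0.08 / (86×10⁻⁷ × 26.92) = 345.55 K
T_min = 22.7 + 345.55 = 368.25 °C

T = 368 °C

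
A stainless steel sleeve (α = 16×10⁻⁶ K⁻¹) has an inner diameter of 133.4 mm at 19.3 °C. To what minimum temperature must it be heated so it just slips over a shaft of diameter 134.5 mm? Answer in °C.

T = 535 °C

Required Δd = 134.5 − 133.4 = 1.1 mm
Δd = αd₀ΔT ⇒ ΔT = Δd/(αd₀) = 1.1 / (16×10⁻⁶ × 133.4) = 515.37 K
T_min = 19.3 + 515.37 = 534.67 °C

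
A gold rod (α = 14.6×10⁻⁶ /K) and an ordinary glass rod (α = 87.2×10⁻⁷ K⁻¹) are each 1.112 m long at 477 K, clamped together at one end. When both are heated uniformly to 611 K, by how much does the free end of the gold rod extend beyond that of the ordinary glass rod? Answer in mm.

ΔT = 134 K
gold: ΔL = 14.6×10⁻⁶ × 1.112 m × 134 = 2.1755×10⁻³ m = 2.1755 mm
ordinary glass: ΔL = 87.2×10⁻⁷ × 1.112 m × 134 = 1.2993×10⁻³ m = 1.2993 mm
difference = 2.1755 − 1.2993 = 0.8762 mm

0.876 mm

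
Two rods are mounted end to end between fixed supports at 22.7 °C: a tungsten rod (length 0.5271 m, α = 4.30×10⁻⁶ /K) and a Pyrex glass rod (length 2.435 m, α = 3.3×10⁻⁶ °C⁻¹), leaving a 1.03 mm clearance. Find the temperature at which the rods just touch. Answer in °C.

α₁L₁ = 2.26653×10⁻⁶ m/K, α₂L₂ = 8.0355×10⁻⁶ m/K → total 1.030203×10⁻⁵ m/K
ΔT = g/(α₁L₁+α₂L₂) = 1.03×10⁻³ / 1.030203×10⁻⁵ = 99.98 K
T = 22.7 + 99.98 = 122.68 °C

T = 123 °C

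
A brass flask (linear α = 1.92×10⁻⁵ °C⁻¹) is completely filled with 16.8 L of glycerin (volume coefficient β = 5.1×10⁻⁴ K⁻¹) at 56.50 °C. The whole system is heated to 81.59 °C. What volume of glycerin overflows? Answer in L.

The flask also expands: β_container ≈ 3α = 5.76×10⁻⁵ /K
Net overflow = V₀(β_liq − 3α_cont)ΔT
β − 3α = 5.10×10⁻⁴ − 5.76×10⁻⁵ = 4.524×10⁻⁴ /K; ΔT = 25.09 K
ΔV = 16.8 × 4.524×10⁻⁴ × 25.09 = 0.191 L

0.191 L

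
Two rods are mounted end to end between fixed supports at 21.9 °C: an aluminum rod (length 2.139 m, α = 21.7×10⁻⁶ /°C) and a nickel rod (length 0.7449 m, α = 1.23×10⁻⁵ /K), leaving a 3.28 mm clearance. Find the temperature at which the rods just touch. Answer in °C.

α₁L₁ = 4.64163×10⁻⁵ m/K, α₂L₂ = 9.16227×10⁻⁶ m/K → total 5.557857×10⁻⁵ m/K
ΔT = g/(α₁L₁+α₂L₂) = 3.28×10⁻³ / 5.557857×10⁻⁵ = 59.016 K
T = 21.9 + 59.016 = 80.916 °C

T = 80.9 °C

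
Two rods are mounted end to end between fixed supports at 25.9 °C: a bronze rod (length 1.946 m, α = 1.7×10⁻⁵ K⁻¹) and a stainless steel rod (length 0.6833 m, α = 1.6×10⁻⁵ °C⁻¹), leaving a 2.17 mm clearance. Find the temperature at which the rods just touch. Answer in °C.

Gap closes when ΔL₁ + ΔL₂ = 2.17 mm = 2.17×10⁻³ m
(α₁L₁ + α₂L₂)ΔT = g
α₁L₁ + α₂L₂ = 1.7×10⁻⁵×1.946 + 1.6×10⁻⁵×0.6833 = 4.40148×10⁻⁵ m/K
ΔT = 2.17×10⁻³ / 4.40148×10⁻⁵ = 49.302 K
T = 25.9 + 49.302 = 75.202 °C

T = 75.2 °C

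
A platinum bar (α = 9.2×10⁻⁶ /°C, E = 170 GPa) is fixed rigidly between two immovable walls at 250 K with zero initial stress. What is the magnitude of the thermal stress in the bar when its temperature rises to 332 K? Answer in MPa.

σ = 128 MPa

Fully constrained: the free strain ε = αΔT is blocked, so σ = Eε = EαΔT.
|ΔT| = 82 K
σ = 170×10⁹ × 9.2×10⁻⁶ × 82 = 1.28×10⁸ Pa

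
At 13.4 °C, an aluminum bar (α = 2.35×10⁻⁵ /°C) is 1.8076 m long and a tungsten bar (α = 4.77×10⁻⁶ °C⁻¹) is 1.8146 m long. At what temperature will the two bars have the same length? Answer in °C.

T = 220.4 °C

L₁(1 + α₁ΔT) = L₂(1 + α₂ΔT) ⇒ ΔT = (L₂ − L₁)/(α₁L₁ − α₂L₂)
L₂ − L₁ = 1.8146 − 1.8076 = 7.00×10⁻³ m
α₁L₁ − α₂L₂ = 2.35×10⁻⁵×1.8076 − 4.77×10⁻⁶×1.8146 = 3.3822958×10⁻⁵ m/K
ΔT = 7.00×10⁻³ / 3.3822958×10⁻⁵ = 206.960 K
T = 13.4 + 206.960 = 220.360 °C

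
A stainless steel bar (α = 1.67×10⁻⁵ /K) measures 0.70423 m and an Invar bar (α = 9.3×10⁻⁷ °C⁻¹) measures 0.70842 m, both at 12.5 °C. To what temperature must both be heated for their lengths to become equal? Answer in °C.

L₁(1 + α₁ΔT) = L₂(1 + α₂ΔT) ⇒ ΔT = (L₂ − L₁)/(α₁L₁ − α₂L₂)
L₂ − L₁ = 0.70842 − 0.70423 = 4.19×10⁻³ m
α₁L₁ − α₂L₂ = 1.67×10⁻⁵×0.70423 − 9.3×10⁻⁷×0.70842 = 1.11018104×10⁻⁵ m/K
ΔT = 4.19×10⁻³ / 1.11018104×10⁻⁵ = 377.416 K
T = 12.5 + 377.416 = 389.916 °C

T = 389.9 °C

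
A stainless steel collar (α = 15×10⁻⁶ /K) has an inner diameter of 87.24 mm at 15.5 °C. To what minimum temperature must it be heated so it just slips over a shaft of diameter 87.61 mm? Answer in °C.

T = 298 °C

Required Δd = 87.61 − 87.24 = 0.37 mm
Δd = αd₀ΔT ⇒ ΔT = Δd/(αd₀) = 0.37 / (15×10⁻⁶ × 87.24) = 282.74 K
T_min = 15.5 + 282.74 = 298.24 °C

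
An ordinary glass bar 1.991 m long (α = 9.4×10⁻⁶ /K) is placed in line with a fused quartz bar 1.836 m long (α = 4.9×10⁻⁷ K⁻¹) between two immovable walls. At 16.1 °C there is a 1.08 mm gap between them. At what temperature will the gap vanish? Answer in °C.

Gap closes when ΔL₁ + ΔL₂ = 1.08 mm = 1.08×10⁻³ m
(α₁L₁ + α₂L₂)ΔT = g
α₁L₁ + α₂L₂ = 9.4×10⁻⁶×1.991 + 4.9×10⁻⁷×1.836 = 1.961504×10⁻⁵ m/K
ΔT = 1.08×10⁻³ / 1.961504×10⁻⁵ = 55.060 K
T = 16.1 + 55.060 = 71.160 °C

T = 71.2 °C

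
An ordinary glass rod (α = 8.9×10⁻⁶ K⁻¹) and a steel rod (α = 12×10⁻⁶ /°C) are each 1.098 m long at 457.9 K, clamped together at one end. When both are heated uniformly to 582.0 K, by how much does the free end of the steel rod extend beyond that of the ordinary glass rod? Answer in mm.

0.422 mm

ΔT = 124.1 K
ordinary glass: ΔL = 8.9×10⁻⁶ × 1.098 m × 124.1 = 1.2127×10⁻³ m = 1.2127 mm
steel: ΔL = 12×10⁻⁶ × 1.098 m × 124.1 = 1.6351×10⁻³ m = 1.6351 mm
difference = 1.6351 − 1.2127 = 0.4224 mm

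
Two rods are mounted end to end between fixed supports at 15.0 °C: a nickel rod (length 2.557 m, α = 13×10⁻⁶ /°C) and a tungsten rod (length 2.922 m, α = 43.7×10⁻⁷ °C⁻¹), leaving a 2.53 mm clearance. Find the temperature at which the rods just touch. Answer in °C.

T = 70.0 °C

Gap closes when ΔL₁ + ΔL₂ = 2.53 mm = 2.53×10⁻³ m
(α₁L₁ + α₂L₂)ΔT = g
α₁L₁ + α₂L₂ = 13×10⁻⁶×2.557 + 43.7×10⁻⁷×2.922 = 4.601014×10⁻⁵ m/K
ΔT = 2.53×10⁻³ / 4.601014×10⁻⁵ = 54.988 K
T = 15.0 + 54.988 = 69.988 °C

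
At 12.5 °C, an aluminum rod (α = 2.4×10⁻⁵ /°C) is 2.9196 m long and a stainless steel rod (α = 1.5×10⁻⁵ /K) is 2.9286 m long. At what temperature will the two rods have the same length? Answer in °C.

L₁(1 + α₁ΔT) = L₂(1 + α₂ΔT) ⇒ ΔT = (L₂ − L₁)/(α₁L₁ − α₂L₂)
L₂ − L₁ = 2.9286 − 2.9196 = 9.00×10⁻³ m
α₁L₁ − α₂L₂ = 2.4×10⁻⁵×2.9196 − 1.5×10⁻⁵×2.9286 = 2.61414×10⁻⁵ m/K
ΔT = 9.00×10⁻³ / 2.61414×10⁻⁵ = 344.281 K
T = 12.5 + 344.281 = 356.781 °C

T = 356.8 °C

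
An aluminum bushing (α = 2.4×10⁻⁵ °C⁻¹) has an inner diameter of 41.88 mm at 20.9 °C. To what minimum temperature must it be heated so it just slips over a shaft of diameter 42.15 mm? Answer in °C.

Required Δd = 42.15 − 41.88 = 0.27 mm
Δd = αd₀ΔT ⇒ ΔT = Δd/(αd₀) = 0.27 / (2.4×10⁻⁵ × 41.88) = 268.62 K
T_min = 20.9 + 268.62 = 289.52 °C

T = 290 °C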